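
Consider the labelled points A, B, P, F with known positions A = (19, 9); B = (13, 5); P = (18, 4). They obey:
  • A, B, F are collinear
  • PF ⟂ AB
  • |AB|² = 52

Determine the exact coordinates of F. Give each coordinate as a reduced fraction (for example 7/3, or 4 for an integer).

1. F_x = 16  [[A, B, F are collinear ⇒ 4x-6y-22=0] ∩ [PF ⟂ AB ⇒ -6x-4y+124=0]]
2. F_y = 7  [[A, B, F are collinear ⇒ 4x-6y-22=0] ∩ [PF ⟂ AB ⇒ -6x-4y+124=0]]
   so F = (16, 7)

F = (16, 7)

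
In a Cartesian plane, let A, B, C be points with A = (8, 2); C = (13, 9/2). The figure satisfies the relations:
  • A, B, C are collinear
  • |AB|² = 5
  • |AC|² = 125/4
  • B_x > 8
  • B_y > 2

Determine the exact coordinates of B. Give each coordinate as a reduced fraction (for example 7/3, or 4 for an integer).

1. B_x = 10  [[A, B, C are collinear ⇒ 5/2x-5y-10=0] ∩ [|B−(8, 2)|²=5]]
2. B_y = 3  [[A, B, C are collinear ⇒ 5/2x-5y-10=0] ∩ [|B−(8, 2)|²=5]]
   so B = (10, 3)

B = (10, 3)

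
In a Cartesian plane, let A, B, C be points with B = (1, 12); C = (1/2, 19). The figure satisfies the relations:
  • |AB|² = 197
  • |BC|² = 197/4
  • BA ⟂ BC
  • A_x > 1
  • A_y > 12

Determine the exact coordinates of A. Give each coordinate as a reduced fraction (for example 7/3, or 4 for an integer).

A = (15, 13)

1. A_x = 15  [[BA ⟂ BC ⇒ -1/2x+7y-167/2=0] ∩ [|A−(1, 12)|²=197]]
2. A_y = 13  [[BA ⟂ BC ⇒ -1/2x+7y-167/2=0] ∩ [|A−(1, 12)|²=197]]
   so A = (15, 13)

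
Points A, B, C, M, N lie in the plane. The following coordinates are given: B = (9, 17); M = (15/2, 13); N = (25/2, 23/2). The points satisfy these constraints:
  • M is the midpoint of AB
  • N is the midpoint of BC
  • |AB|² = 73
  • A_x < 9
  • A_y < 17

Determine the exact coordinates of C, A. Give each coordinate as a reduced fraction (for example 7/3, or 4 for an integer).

C = (16, 6)
A = (6, 9)

1. A_x = 6  [A = 2·M−B = 2·(15/2, 13)−(9, 17)]
2. A_y = 9  [A = 2·M−B = 2·(15/2, 13)−(9, 17)]
   so A = (6, 9)
3. C_x = 16  [C = 2·N−B = 2·(25/2, 23/2)−(9, 17)]
4. C_y = 6  [C = 2·N−B = 2·(25/2, 23/2)−(9, 17)]
   so C = (16, 6)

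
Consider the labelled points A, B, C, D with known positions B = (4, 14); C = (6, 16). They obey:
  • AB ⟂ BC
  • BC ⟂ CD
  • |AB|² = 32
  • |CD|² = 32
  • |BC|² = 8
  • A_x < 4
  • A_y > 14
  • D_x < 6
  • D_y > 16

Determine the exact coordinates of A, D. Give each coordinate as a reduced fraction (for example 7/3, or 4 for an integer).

A = (0, 18)
D = (2, 20)

1. A_x = 0  [[AB ⟂ BC ⇒ -2x-2y+36=0] ∩ [|A−(4, 14)|²=32]]
2. A_y = 18  [[AB ⟂ BC ⇒ -2x-2y+36=0] ∩ [|A−(4, 14)|²=32]]
   so A = (0, 18)
3. D_x = 2  [[BC ⟂ CD ⇒ 2x+2y-44=0] ∩ [|D−(6, 16)|²=32]]
4. D_y = 20  [[BC ⟂ CD ⇒ 2x+2y-44=0] ∩ [|D−(6, 16)|²=32]]
   so D = (2, 20)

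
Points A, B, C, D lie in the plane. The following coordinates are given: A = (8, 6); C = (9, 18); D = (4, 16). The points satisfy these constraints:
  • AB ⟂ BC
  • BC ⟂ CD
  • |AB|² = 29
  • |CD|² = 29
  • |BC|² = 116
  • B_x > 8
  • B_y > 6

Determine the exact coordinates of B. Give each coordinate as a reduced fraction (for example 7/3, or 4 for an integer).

B = (13, 8)

1. B_x = 13  [[BC ⟂ CD ⇒ 5x+2y-81=0] ∩ [|B−(8, 6)|²=29]]
2. B_y = 8  [[BC ⟂ CD ⇒ 5x+2y-81=0] ∩ [|B−(8, 6)|²=29]]
   so B = (13, 8)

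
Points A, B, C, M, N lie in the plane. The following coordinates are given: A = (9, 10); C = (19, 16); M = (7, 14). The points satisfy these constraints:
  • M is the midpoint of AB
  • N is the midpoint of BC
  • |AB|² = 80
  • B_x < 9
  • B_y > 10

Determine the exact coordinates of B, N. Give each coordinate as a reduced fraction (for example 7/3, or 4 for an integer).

1. B_x = 5  [B = 2·M−A = 2·(7, 14)−(9, 10)]
2. B_y = 18  [B = 2·M−A = 2·(7, 14)−(9, 10)]
   so B = (5, 18)
3. N_x = 12  [2·N = B+C = (5, 18)+(19, 16)]
4. N_y = 17  [2·N = B+C = (5, 18)+(19, 16)]
   so N = (12, 17)

B = (5, 18)
N = (12, 17)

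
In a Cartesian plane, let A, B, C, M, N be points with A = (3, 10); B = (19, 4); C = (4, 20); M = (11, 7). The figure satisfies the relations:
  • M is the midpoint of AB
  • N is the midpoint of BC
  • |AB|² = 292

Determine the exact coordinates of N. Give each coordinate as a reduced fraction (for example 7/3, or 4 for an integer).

1. N_x = 23/2  [2·N = B+C = (19, 4)+(4, 20)]
2. N_y = 12  [2·N = B+C = (19, 4)+(4, 20)]
   so N = (23/2, 12)

N = (23/2, 12)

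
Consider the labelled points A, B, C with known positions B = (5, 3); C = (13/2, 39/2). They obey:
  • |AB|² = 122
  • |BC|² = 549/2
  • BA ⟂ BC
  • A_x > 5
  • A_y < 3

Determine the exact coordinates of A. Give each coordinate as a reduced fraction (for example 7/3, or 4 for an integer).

A = (16, 2)

1. A_x = 16  [[BA ⟂ BC ⇒ 3/2x+33/2y-57=0] ∩ [|A−(5, 3)|²=122]]
2. A_y = 2  [[BA ⟂ BC ⇒ 3/2x+33/2y-57=0] ∩ [|A−(5, 3)|²=122]]
   so A = (16, 2)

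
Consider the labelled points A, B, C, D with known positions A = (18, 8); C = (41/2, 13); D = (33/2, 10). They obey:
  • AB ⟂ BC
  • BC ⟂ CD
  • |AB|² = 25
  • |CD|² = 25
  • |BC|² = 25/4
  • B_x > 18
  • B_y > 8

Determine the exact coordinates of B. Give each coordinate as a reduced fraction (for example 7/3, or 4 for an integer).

B = (22, 11)

1. B_x = 22  [[BC ⟂ CD ⇒ 4x+3y-121=0] ∩ [|B−(18, 8)|²=25]]
2. B_y = 11  [[BC ⟂ CD ⇒ 4x+3y-121=0] ∩ [|B−(18, 8)|²=25]]
   so B = (22, 11)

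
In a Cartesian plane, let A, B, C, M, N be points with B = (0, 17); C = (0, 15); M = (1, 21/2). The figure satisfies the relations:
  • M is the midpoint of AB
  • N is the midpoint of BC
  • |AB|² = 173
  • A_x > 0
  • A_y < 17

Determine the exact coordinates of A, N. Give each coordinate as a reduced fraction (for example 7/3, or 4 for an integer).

1. A_x = 2  [A = 2·M−B = 2·(1, 21/2)−(0, 17)]
2. A_y = 4  [A = 2·M−B = 2·(1, 21/2)−(0, 17)]
   so A = (2, 4)
3. N_x = 0  [2·N = B+C = (0, 17)+(0, 15)]
4. N_y = 16  [2·N = B+C = (0, 17)+(0, 15)]
   so N = (0, 16)

A = (2, 4)
N = (0, 16)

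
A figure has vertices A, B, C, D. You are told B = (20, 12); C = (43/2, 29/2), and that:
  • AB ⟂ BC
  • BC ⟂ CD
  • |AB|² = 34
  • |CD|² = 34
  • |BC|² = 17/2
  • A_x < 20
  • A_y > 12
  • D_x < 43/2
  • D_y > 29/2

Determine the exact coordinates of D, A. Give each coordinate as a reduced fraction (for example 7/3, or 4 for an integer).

D = (33/2, 35/2)
A = (15, 15)

1. D_x = 33/2  [[BC ⟂ CD ⇒ 3/2x+5/2y-137/2=0] ∩ [|D−(43/2, 29/2)|²=34]]
2. D_y = 35/2  [[BC ⟂ CD ⇒ 3/2x+5/2y-137/2=0] ∩ [|D−(43/2, 29/2)|²=34]]
   so D = (33/2, 35/2)
3. A_x = 15  [[AB ⟂ BC ⇒ -3/2x-5/2y+60=0] ∩ [|A−(20, 12)|²=34]]
4. A_y = 15  [[AB ⟂ BC ⇒ -3/2x-5/2y+60=0] ∩ [|A−(20, 12)|²=34]]
   so A = (15, 15)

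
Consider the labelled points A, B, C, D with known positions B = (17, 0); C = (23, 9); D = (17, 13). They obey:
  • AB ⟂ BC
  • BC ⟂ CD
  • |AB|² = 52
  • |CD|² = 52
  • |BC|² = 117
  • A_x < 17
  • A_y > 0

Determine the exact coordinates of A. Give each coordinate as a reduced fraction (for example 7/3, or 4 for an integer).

1. A_x = 11  [[AB ⟂ BC ⇒ -6x-9y+102=0] ∩ [|A−(17, 0)|²=52]]
2. A_y = 4  [[AB ⟂ BC ⇒ -6x-9y+102=0] ∩ [|A−(17, 0)|²=52]]
   so A = (11, 4)

A = (11, 4)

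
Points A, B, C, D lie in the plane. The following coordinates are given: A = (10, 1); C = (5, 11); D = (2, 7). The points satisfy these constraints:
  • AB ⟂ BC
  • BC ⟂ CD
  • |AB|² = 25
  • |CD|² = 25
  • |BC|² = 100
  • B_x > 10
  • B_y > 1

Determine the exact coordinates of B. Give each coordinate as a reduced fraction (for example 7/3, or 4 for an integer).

B = (13, 5)

1. B_x = 13  [[BC ⟂ CD ⇒ 3x+4y-59=0] ∩ [|B−(10, 1)|²=25]]
2. B_y = 5  [[BC ⟂ CD ⇒ 3x+4y-59=0] ∩ [|B−(10, 1)|²=25]]
   so B = (13, 5)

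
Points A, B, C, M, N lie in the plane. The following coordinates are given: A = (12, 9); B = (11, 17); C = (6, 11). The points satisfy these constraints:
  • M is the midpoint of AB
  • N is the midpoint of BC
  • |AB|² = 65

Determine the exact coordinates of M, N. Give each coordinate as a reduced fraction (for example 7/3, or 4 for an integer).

M = (23/2, 13)
N = (17/2, 14)

1. M_x = 23/2  [2·M = A+B = (12, 9)+(11, 17)]
2. M_y = 13  [2·M = A+B = (12, 9)+(11, 17)]
   so M = (23/2, 13)
3. N_x = 17/2  [2·N = B+C = (11, 17)+(6, 11)]
4. N_y = 14  [2·N = B+C = (11, 17)+(6, 11)]
   so N = (17/2, 14)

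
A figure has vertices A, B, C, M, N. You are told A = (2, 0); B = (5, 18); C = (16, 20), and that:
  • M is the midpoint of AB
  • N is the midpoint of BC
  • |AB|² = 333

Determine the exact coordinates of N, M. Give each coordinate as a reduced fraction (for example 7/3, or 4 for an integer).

1. M_x = 7/2  [2·M = A+B = (2, 0)+(5, 18)]
2. M_y = 9  [2·M = A+B = (2, 0)+(5, 18)]
   so M = (7/2, 9)
3. N_x = 21/2  [2·N = B+C = (5, 18)+(16, 20)]
4. N_y = 19  [2·N = B+C = (5, 18)+(16, 20)]
   so N = (21/2, 19)

N = (21/2, 19)
M = (7/2, 9)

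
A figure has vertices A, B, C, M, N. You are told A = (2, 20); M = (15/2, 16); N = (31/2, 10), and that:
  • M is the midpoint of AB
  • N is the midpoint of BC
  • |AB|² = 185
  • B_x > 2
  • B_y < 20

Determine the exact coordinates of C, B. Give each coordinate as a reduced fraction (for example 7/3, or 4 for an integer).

C = (18, 8)
B = (13, 12)

1. B_x = 13  [B = 2·M−A = 2·(15/2, 16)−(2, 20)]
2. B_y = 12  [B = 2·M−A = 2·(15/2, 16)−(2, 20)]
   so B = (13, 12)
3. C_x = 18  [C = 2·N−B = 2·(31/2, 10)−(13, 12)]
4. C_y = 8  [C = 2·N−B = 2·(31/2, 10)−(13, 12)]
   so C = (18, 8)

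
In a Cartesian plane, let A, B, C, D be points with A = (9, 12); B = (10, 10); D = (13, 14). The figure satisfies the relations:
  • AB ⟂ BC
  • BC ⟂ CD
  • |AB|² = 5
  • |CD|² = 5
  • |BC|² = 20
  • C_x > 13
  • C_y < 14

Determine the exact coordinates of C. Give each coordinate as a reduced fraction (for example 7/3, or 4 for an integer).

C = (14, 12)

1. C_x = 14  [[AB ⟂ BC ⇒ 1x-2y+10=0] ∩ [|C−(13, 14)|²=5]]
2. C_y = 12  [[AB ⟂ BC ⇒ 1x-2y+10=0] ∩ [|C−(13, 14)|²=5]]
   so C = (14, 12)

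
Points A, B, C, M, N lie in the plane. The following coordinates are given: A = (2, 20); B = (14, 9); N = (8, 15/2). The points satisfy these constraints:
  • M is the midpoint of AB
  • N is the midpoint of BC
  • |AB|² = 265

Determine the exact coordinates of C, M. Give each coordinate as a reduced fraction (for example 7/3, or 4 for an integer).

C = (2, 6)
M = (8, 29/2)

1. M_x = 8  [2·M = A+B = (2, 20)+(14, 9)]
2. M_y = 29/2  [2·M = A+B = (2, 20)+(14, 9)]
   so M = (8, 29/2)
3. C_x = 2  [C = 2·N−B = 2·(8, 15/2)−(14, 9)]
4. C_y = 6  [C = 2·N−B = 2·(8, 15/2)−(14, 9)]
   so C = (2, 6)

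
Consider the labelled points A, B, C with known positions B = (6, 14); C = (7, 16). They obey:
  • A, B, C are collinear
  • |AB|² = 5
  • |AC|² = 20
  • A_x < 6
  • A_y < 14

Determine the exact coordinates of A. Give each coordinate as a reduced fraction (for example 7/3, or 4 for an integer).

1. A_x = 5  [[A, B, C are collinear ⇒ -2x+1y-2=0] ∩ [|A−(6, 14)|²=5]]
2. A_y = 12  [[A, B, C are collinear ⇒ -2x+1y-2=0] ∩ [|A−(6, 14)|²=5]]
   so A = (5, 12)

A = (5, 12)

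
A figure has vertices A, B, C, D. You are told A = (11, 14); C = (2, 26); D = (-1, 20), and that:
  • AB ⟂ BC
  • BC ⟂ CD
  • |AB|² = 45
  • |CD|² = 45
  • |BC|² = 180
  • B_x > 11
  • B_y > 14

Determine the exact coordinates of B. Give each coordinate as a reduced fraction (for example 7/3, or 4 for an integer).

B = (14, 20)

1. B_x = 14  [[BC ⟂ CD ⇒ 3x+6y-162=0] ∩ [|B−(11, 14)|²=45]]
2. B_y = 20  [[BC ⟂ CD ⇒ 3x+6y-162=0] ∩ [|B−(11, 14)|²=45]]
   so B = (14, 20)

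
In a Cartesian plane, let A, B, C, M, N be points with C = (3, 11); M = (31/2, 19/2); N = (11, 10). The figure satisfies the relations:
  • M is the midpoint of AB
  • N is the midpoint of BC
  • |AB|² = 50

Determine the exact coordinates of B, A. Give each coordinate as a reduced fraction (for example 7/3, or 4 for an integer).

B = (19, 9)
A = (12, 10)

1. B_x = 19  [B = 2·N−C = 2·(11, 10)−(3, 11)]
2. B_y = 9  [B = 2·N−C = 2·(11, 10)−(3, 11)]
   so B = (19, 9)
3. A_x = 12  [A = 2·M−B = 2·(31/2, 19/2)−(19, 9)]
4. A_y = 10  [A = 2·M−B = 2·(31/2, 19/2)−(19, 9)]
   so A = (12, 10)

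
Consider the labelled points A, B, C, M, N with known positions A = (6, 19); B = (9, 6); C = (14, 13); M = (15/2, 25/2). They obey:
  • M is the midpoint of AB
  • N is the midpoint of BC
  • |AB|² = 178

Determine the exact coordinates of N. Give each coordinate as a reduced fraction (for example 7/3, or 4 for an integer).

N = (23/2, 19/2)

1. N_x = 23/2  [2·N = B+C = (9, 6)+(14, 13)]
2. N_y = 19/2  [2·N = B+C = (9, 6)+(14, 13)]
   so N = (23/2, 19/2)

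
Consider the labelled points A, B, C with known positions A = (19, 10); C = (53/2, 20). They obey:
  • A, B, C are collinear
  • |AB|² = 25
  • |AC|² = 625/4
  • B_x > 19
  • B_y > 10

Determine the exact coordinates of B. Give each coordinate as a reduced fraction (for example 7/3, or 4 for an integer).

1. B_x = 22  [[A, B, C are collinear ⇒ 10x-15/2y-115=0] ∩ [|B−(19, 10)|²=25]]
2. B_y = 14  [[A, B, C are collinear ⇒ 10x-15/2y-115=0] ∩ [|B−(19, 10)|²=25]]
   so B = (22, 14)

B = (22, 14)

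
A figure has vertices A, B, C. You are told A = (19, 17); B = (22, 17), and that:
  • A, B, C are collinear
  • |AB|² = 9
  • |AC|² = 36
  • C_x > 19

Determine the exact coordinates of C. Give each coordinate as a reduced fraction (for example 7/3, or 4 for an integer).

C = (25, 17)

1. C_x = 25  [[A, B, C are collinear ⇒ 3y-51=0] ∩ [|C−(19, 17)|²=36]]
2. C_y = 17  [[A, B, C are collinear ⇒ 3y-51=0] ∩ [|C−(19, 17)|²=36]]
   so C = (25, 17)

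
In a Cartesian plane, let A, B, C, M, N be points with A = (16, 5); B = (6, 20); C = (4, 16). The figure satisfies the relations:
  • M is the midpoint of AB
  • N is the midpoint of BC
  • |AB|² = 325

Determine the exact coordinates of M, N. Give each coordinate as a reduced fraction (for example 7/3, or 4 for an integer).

M = (11, 25/2)
N = (5, 18)

1. M_x = 11  [2·M = A+B = (16, 5)+(6, 20)]
2. M_y = 25/2  [2·M = A+B = (16, 5)+(6, 20)]
   so M = (11, 25/2)
3. N_x = 5  [2·N = B+C = (6, 20)+(4, 16)]
4. N_y = 18  [2·N = B+C = (6, 20)+(4, 16)]
   so N = (5, 18)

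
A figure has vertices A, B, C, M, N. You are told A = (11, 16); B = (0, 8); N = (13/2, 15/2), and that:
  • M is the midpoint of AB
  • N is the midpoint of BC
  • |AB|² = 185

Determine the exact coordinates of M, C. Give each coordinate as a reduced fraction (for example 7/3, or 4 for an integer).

M = (11/2, 12)
C = (13, 7)

1. M_x = 11/2  [2·M = A+B = (11, 16)+(0, 8)]
2. M_y = 12  [2·M = A+B = (11, 16)+(0, 8)]
   so M = (11/2, 12)
3. C_x = 13  [C = 2·N−B = 2·(13/2, 15/2)−(0, 8)]
4. C_y = 7  [C = 2·N−B = 2·(13/2, 15/2)−(0, 8)]
   so C = (13, 7)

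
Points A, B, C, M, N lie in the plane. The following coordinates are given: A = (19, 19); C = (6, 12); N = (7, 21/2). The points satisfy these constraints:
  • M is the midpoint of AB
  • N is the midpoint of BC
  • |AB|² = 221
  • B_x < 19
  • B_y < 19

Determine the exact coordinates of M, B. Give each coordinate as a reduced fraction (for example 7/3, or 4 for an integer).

1. B_x = 8  [B = 2·N−C = 2·(7, 21/2)−(6, 12)]
2. B_y = 9  [B = 2·N−C = 2·(7, 21/2)−(6, 12)]
   so B = (8, 9)
3. M_x = 27/2  [2·M = A+B = (19, 19)+(8, 9)]
4. M_y = 14  [2·M = A+B = (19, 19)+(8, 9)]
   so M = (27/2, 14)

M = (27/2, 14)
B = (8, 9)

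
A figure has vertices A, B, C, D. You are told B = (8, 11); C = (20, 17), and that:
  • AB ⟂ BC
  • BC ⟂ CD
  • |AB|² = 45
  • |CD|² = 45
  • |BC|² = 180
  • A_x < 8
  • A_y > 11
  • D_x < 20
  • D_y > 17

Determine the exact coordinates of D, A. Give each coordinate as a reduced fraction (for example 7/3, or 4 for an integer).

1. D_x = 17  [[BC ⟂ CD ⇒ 12x+6y-342=0] ∩ [|D−(20, 17)|²=45]]
2. D_y = 23  [[BC ⟂ CD ⇒ 12x+6y-342=0] ∩ [|D−(20, 17)|²=45]]
   so D = (17, 23)
3. A_x = 5  [[AB ⟂ BC ⇒ -12x-6y+162=0] ∩ [|A−(8, 11)|²=45]]
4. A_y = 17  [[AB ⟂ BC ⇒ -12x-6y+162=0] ∩ [|A−(8, 11)|²=45]]
   so A = (5, 17)

D = (17, 23)
A = (5, 17)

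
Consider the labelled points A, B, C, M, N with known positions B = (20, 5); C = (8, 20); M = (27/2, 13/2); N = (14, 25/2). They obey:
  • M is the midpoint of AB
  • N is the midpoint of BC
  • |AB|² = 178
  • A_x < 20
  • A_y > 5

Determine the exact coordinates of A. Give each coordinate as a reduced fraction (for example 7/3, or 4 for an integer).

1. A_x = 7  [A = 2·M−B = 2·(27/2, 13/2)−(20, 5)]
2. A_y = 8  [A = 2·M−B = 2·(27/2, 13/2)−(20, 5)]
   so A = (7, 8)

A = (7, 8)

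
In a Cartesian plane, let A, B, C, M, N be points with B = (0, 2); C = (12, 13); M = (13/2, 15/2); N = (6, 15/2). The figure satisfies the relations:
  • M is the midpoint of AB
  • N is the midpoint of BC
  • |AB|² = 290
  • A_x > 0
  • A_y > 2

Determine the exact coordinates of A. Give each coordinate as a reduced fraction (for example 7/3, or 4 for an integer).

1. A_x = 13  [A = 2·M−B = 2·(13/2, 15/2)−(0, 2)]
2. A_y = 13  [A = 2·M−B = 2·(13/2, 15/2)−(0, 2)]
   so A = (13, 13)

A = (13, 13)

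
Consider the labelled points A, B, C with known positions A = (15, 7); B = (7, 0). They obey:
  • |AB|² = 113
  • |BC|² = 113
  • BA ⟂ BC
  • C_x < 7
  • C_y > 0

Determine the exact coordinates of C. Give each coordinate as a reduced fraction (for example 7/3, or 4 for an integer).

1. C_x = 0  [[BA ⟂ BC ⇒ 8x+7y-56=0] ∩ [|C−(7, 0)|²=113]]
2. C_y = 8  [[BA ⟂ BC ⇒ 8x+7y-56=0] ∩ [|C−(7, 0)|²=113]]
   so C = (0, 8)

C = (0, 8)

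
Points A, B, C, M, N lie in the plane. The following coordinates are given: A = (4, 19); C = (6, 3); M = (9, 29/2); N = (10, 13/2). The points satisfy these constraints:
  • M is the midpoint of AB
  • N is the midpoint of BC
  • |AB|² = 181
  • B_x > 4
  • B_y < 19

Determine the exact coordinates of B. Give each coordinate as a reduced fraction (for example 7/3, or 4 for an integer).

B = (14, 10)

1. B_x = 14  [B = 2·M−A = 2·(9, 29/2)−(4, 19)]
2. B_y = 10  [B = 2·M−A = 2·(9, 29/2)−(4, 19)]
   so B = (14, 10)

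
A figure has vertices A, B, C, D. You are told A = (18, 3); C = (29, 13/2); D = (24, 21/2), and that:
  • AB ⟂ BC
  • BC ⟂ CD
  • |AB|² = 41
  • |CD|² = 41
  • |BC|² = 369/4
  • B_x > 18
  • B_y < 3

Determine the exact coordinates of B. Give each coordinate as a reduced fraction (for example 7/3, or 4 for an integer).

B = (23, -1)

1. B_x = 23  [[BC ⟂ CD ⇒ 5x-4y-119=0] ∩ [|B−(18, 3)|²=41]]
2. B_y = -1  [[BC ⟂ CD ⇒ 5x-4y-119=0] ∩ [|B−(18, 3)|²=41]]
   so B = (23, -1)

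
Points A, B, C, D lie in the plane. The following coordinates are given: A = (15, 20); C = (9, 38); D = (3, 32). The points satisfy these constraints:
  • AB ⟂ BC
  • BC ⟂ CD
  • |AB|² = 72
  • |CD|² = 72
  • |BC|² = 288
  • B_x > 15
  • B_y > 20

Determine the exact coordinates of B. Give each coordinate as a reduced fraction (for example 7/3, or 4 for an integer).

1. B_x = 21  [[BC ⟂ CD ⇒ 6x+6y-282=0] ∩ [|B−(15, 20)|²=72]]
2. B_y = 26  [[BC ⟂ CD ⇒ 6x+6y-282=0] ∩ [|B−(15, 20)|²=72]]
   so B = (21, 26)

B = (21, 26)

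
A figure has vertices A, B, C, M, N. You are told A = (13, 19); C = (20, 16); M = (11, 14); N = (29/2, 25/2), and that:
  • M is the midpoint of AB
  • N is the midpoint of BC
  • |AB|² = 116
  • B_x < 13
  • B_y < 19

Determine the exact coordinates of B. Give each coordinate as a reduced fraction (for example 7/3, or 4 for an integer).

B = (9, 9)

1. B_x = 9  [B = 2·M−A = 2·(11, 14)−(13, 19)]
2. B_y = 9  [B = 2·M−A = 2·(11, 14)−(13, 19)]
   so B = (9, 9)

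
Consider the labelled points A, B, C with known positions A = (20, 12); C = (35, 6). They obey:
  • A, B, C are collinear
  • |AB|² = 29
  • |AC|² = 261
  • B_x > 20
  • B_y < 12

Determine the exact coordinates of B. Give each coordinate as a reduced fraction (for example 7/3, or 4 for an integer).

B = (25, 10)

1. B_x = 25  [[A, B, C are collinear ⇒ -6x-15y+300=0] ∩ [|B−(20, 12)|²=29]]
2. B_y = 10  [[A, B, C are collinear ⇒ -6x-15y+300=0] ∩ [|B−(20, 12)|²=29]]
   so B = (25, 10)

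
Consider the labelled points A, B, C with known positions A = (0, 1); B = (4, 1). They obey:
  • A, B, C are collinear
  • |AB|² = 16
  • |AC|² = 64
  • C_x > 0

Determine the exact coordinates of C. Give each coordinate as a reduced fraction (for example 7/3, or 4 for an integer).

C = (8, 1)

1. C_x = 8  [[A, B, C are collinear ⇒ 4y-4=0] ∩ [|C−(0, 1)|²=64]]
2. C_y = 1  [[A, B, C are collinear ⇒ 4y-4=0] ∩ [|C−(0, 1)|²=64]]
   so C = (8, 1)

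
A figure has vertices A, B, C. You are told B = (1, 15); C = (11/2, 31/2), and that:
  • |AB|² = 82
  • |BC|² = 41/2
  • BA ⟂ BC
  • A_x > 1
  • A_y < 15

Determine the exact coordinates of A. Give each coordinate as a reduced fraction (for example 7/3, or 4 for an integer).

A = (2, 6)

1. A_x = 2  [[BA ⟂ BC ⇒ 9/2x+1/2y-12=0] ∩ [|A−(1, 15)|²=82]]
2. A_y = 6  [[BA ⟂ BC ⇒ 9/2x+1/2y-12=0] ∩ [|A−(1, 15)|²=82]]
   so A = (2, 6)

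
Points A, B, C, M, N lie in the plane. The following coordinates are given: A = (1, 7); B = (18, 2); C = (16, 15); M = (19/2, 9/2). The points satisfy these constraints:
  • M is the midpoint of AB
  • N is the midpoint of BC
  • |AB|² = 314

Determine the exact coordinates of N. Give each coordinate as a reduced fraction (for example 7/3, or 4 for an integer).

1. N_x = 17  [2·N = B+C = (18, 2)+(16, 15)]
2. N_y = 17/2  [2·N = B+C = (18, 2)+(16, 15)]
   so N = (17, 17/2)

N = (17, 17/2)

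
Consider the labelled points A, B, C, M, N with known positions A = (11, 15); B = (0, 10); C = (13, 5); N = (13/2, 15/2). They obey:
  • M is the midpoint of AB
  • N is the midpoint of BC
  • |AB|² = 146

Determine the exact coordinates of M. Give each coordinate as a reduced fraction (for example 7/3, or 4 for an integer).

M = (11/2, 25/2)

1. M_x = 11/2  [2·M = A+B = (11, 15)+(0, 10)]
2. M_y = 25/2  [2·M = A+B = (11, 15)+(0, 10)]
   so M = (11/2, 25/2)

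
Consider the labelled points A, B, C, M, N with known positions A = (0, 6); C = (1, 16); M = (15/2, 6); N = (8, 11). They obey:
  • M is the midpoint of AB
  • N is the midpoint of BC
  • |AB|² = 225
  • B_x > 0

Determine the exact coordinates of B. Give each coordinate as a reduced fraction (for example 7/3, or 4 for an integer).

B = (15, 6)

1. B_x = 15  [B = 2·M−A = 2·(15/2, 6)−(0, 6)]
2. B_y = 6  [B = 2·M−A = 2·(15/2, 6)−(0, 6)]
   so B = (15, 6)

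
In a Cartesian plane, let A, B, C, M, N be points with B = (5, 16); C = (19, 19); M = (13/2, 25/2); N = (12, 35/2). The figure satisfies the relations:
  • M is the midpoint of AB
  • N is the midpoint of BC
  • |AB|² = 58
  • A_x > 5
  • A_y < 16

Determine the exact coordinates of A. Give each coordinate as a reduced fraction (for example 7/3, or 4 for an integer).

1. A_x = 8  [A = 2·M−B = 2·(13/2, 25/2)−(5, 16)]
2. A_y = 9  [A = 2·M−B = 2·(13/2, 25/2)−(5, 16)]
   so A = (8, 9)

A = (8, 9)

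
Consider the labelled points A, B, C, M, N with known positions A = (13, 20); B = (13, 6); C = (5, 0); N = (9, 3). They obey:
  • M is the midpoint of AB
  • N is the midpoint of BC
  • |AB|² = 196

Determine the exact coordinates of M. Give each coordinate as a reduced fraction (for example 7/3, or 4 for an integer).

1. M_x = 13  [2·M = A+B = (13, 20)+(13, 6)]
2. M_y = 13  [2·M = A+B = (13, 20)+(13, 6)]
   so M = (13, 13)

M = (13, 13)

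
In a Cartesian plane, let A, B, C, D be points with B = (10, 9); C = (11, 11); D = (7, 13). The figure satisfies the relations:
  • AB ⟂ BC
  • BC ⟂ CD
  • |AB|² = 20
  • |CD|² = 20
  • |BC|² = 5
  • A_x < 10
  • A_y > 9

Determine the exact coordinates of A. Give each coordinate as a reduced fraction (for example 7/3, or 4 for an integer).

A = (6, 11)

1. A_x = 6  [[AB ⟂ BC ⇒ -1x-2y+28=0] ∩ [|A−(10, 9)|²=20]]
2. A_y = 11  [[AB ⟂ BC ⇒ -1x-2y+28=0] ∩ [|A−(10, 9)|²=20]]
   so A = (6, 11)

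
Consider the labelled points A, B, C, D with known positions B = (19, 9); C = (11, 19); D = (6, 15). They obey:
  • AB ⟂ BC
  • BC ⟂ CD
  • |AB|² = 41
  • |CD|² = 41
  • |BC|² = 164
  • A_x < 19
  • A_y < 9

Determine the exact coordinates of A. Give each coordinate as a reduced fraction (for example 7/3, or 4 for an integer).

A = (14, 5)

1. A_x = 14  [[AB ⟂ BC ⇒ 8x-10y-62=0] ∩ [|A−(19, 9)|²=41]]
2. A_y = 5  [[AB ⟂ BC ⇒ 8x-10y-62=0] ∩ [|A−(19, 9)|²=41]]
   so A = (14, 5)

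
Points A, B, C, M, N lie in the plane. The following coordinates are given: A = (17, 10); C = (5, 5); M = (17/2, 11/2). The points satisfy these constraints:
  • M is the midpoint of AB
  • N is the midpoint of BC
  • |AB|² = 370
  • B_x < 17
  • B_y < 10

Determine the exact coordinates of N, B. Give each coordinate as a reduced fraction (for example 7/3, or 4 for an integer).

N = (5/2, 3)
B = (0, 1)

1. B_x = 0  [B = 2·M−A = 2·(17/2, 11/2)−(17, 10)]
2. B_y = 1  [B = 2·M−A = 2·(17/2, 11/2)−(17, 10)]
   so B = (0, 1)
3. N_x = 5/2  [2·N = B+C = (0, 1)+(5, 5)]
4. N_y = 3  [2·N = B+C = (0, 1)+(5, 5)]
   so N = (5/2, 3)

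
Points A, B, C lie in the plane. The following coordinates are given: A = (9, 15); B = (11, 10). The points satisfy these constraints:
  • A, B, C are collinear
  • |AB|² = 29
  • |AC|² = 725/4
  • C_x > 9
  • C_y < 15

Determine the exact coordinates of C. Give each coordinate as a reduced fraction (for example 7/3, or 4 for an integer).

1. C_x = 14  [[A, B, C are collinear ⇒ 5x+2y-75=0] ∩ [|C−(9, 15)|²=725/4]]
2. C_y = 5/2  [[A, B, C are collinear ⇒ 5x+2y-75=0] ∩ [|C−(9, 15)|²=725/4]]
   so C = (14, 5/2)

C = (14, 5/2)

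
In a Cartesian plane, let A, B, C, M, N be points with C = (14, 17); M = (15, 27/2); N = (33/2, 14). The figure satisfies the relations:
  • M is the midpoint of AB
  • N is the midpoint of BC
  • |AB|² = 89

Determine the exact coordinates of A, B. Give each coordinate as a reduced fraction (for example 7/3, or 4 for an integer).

A = (11, 16)
B = (19, 11)

1. B_x = 19  [B = 2·N−C = 2·(33/2, 14)−(14, 17)]
2. B_y = 11  [B = 2·N−C = 2·(33/2, 14)−(14, 17)]
   so B = (19, 11)
3. A_x = 11  [A = 2·M−B = 2·(15, 27/2)−(19, 11)]
4. A_y = 16  [A = 2·M−B = 2·(15, 27/2)−(19, 11)]
   so A = (11, 16)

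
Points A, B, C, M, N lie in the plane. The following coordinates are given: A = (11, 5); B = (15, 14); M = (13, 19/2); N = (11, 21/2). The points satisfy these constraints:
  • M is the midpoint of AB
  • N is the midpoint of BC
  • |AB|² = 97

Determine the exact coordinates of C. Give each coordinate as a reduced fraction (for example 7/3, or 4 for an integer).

C = (7, 7)

1. C_x = 7  [C = 2·N−B = 2·(11, 21/2)−(15, 14)]
2. C_y = 7  [C = 2·N−B = 2·(11, 21/2)−(15, 14)]
   so C = (7, 7)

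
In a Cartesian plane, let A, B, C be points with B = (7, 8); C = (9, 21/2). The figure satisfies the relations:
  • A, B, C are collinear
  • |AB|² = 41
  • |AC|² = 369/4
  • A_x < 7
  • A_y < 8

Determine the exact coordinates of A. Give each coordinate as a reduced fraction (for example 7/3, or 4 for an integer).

A = (3, 3)

1. A_x = 3  [[A, B, C are collinear ⇒ -5/2x+2y+3/2=0] ∩ [|A−(7, 8)|²=41]]
2. A_y = 3  [[A, B, C are collinear ⇒ -5/2x+2y+3/2=0] ∩ [|A−(7, 8)|²=41]]
   so A = (3, 3)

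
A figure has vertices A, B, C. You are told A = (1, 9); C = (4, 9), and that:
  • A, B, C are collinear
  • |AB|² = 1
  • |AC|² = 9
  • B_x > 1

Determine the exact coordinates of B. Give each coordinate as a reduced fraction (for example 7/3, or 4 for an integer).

1. B_x = 2  [[A, B, C are collinear ⇒ -3y+27=0] ∩ [|B−(1, 9)|²=1]]
2. B_y = 9  [[A, B, C are collinear ⇒ -3y+27=0] ∩ [|B−(1, 9)|²=1]]
   so B = (2, 9)

B = (2, 9)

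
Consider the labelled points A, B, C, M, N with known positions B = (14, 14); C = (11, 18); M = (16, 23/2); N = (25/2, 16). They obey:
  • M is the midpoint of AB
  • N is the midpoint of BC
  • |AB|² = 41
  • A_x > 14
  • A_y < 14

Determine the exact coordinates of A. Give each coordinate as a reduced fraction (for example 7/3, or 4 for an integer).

A = (18, 9)

1. A_x = 18  [A = 2·M−B = 2·(16, 23/2)−(14, 14)]
2. A_y = 9  [A = 2·M−B = 2·(16, 23/2)−(14, 14)]
   so A = (18, 9)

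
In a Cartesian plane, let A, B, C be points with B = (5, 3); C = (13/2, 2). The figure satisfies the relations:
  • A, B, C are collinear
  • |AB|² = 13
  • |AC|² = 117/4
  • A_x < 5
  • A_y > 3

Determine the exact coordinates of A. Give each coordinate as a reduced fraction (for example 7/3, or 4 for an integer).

A = (2, 5)

1. A_x = 2  [[A, B, C are collinear ⇒ 1x+3/2y-19/2=0] ∩ [|A−(5, 3)|²=13]]
2. A_y = 5  [[A, B, C are collinear ⇒ 1x+3/2y-19/2=0] ∩ [|A−(5, 3)|²=13]]
   so A = (2, 5)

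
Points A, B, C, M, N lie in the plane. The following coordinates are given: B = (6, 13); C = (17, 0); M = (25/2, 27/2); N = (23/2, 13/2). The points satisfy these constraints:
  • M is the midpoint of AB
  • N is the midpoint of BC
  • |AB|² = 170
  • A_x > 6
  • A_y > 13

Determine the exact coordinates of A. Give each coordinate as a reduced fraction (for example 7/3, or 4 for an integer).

1. A_x = 19  [A = 2·M−B = 2·(25/2, 27/2)−(6, 13)]
2. A_y = 14  [A = 2·M−B = 2·(25/2, 27/2)−(6, 13)]
   so A = (19, 14)

A = (19, 14)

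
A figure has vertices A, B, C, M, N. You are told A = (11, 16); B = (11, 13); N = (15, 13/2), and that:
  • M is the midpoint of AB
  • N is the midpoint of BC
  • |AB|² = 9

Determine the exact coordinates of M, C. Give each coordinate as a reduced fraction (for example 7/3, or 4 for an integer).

1. M_x = 11  [2·M = A+B = (11, 16)+(11, 13)]
2. M_y = 29/2  [2·M = A+B = (11, 16)+(11, 13)]
   so M = (11, 29/2)
3. C_x = 19  [C = 2·N−B = 2·(15, 13/2)−(11, 13)]
4. C_y = 0  [C = 2·N−B = 2·(15, 13/2)−(11, 13)]
   so C = (19, 0)

M = (11, 29/2)
C = (19, 0)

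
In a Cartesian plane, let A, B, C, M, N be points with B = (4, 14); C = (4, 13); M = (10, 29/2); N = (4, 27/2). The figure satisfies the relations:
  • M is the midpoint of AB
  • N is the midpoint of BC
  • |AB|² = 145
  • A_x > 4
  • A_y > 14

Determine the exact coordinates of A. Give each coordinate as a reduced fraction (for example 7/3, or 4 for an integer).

A = (16, 15)

1. A_x = 16  [A = 2·M−B = 2·(10, 29/2)−(4, 14)]
2. A_y = 15  [A = 2·M−B = 2·(10, 29/2)−(4, 14)]
   so A = (16, 15)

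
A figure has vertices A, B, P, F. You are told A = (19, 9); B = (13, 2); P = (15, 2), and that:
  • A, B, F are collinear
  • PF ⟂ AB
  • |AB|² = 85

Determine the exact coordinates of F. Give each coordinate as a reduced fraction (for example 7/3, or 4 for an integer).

F = (1177/85, 254/85)

1. F_x = 1177/85  [[A, B, F are collinear ⇒ 7x-6y-79=0] ∩ [PF ⟂ AB ⇒ -6x-7y+104=0]]
2. F_y = 254/85  [[A, B, F are collinear ⇒ 7x-6y-79=0] ∩ [PF ⟂ AB ⇒ -6x-7y+104=0]]
   so F = (1177/85, 254/85)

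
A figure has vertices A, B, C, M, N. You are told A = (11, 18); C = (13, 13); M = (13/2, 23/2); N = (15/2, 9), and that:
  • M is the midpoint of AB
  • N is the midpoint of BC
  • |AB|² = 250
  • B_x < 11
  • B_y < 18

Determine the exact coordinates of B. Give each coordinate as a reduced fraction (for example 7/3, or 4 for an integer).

1. B_x = 2  [B = 2·M−A = 2·(13/2, 23/2)−(11, 18)]
2. B_y = 5  [B = 2·M−A = 2·(13/2, 23/2)−(11, 18)]
   so B = (2, 5)

B = (2, 5)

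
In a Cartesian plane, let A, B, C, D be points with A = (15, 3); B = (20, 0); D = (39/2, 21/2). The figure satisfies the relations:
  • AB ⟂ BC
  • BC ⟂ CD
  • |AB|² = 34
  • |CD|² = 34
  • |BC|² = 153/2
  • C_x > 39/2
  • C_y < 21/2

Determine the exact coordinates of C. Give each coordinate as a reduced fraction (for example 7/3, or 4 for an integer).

1. C_x = 49/2  [[AB ⟂ BC ⇒ 5x-3y-100=0] ∩ [|C−(39/2, 21/2)|²=34]]
2. C_y = 15/2  [[AB ⟂ BC ⇒ 5x-3y-100=0] ∩ [|C−(39/2, 21/2)|²=34]]
   so C = (49/2, 15/2)

C = (49/2, 15/2)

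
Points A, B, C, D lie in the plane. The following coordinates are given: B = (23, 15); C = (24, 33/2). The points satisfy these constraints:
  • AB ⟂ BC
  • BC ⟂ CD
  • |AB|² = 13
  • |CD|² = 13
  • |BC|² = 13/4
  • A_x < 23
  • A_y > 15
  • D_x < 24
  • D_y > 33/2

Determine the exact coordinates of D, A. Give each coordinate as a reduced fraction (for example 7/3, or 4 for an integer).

D = (21, 37/2)
A = (20, 17)

1. D_x = 21  [[BC ⟂ CD ⇒ 1x+3/2y-195/4=0] ∩ [|D−(24, 33/2)|²=13]]
2. D_y = 37/2  [[BC ⟂ CD ⇒ 1x+3/2y-195/4=0] ∩ [|D−(24, 33/2)|²=13]]
   so D = (21, 37/2)
3. A_x = 20  [[AB ⟂ BC ⇒ -1x-3/2y+91/2=0] ∩ [|A−(23, 15)|²=13]]
4. A_y = 17  [[AB ⟂ BC ⇒ -1x-3/2y+91/2=0] ∩ [|A−(23, 15)|²=13]]
   so A = (20, 17)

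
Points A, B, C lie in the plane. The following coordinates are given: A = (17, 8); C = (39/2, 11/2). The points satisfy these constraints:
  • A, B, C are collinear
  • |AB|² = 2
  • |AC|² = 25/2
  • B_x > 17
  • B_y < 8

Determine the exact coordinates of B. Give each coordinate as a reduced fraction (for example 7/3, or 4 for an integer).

B = (18, 7)

1. B_x = 18  [[A, B, C are collinear ⇒ -5/2x-5/2y+125/2=0] ∩ [|B−(17, 8)|²=2]]
2. B_y = 7  [[A, B, C are collinear ⇒ -5/2x-5/2y+125/2=0] ∩ [|B−(17, 8)|²=2]]
   so B = (18, 7)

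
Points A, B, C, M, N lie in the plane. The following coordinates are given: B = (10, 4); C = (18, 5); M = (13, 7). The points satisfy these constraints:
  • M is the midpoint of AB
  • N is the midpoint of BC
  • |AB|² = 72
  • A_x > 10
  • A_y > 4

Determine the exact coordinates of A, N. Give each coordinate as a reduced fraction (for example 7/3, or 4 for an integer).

1. A_x = 16  [A = 2·M−B = 2·(13, 7)−(10, 4)]
2. A_y = 10  [A = 2·M−B = 2·(13, 7)−(10, 4)]
   so A = (16, 10)
3. N_x = 14  [2·N = B+C = (10, 4)+(18, 5)]
4. N_y = 9/2  [2·N = B+C = (10, 4)+(18, 5)]
   so N = (14, 9/2)

A = (16, 10)
N = (14, 9/2)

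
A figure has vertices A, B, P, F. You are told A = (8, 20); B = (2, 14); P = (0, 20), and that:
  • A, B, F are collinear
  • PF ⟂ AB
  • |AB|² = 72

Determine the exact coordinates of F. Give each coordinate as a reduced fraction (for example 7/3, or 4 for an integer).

F = (4, 16)

1. F_x = 4  [[A, B, F are collinear ⇒ 6x-6y+72=0] ∩ [PF ⟂ AB ⇒ -6x-6y+120=0]]
2. F_y = 16  [[A, B, F are collinear ⇒ 6x-6y+72=0] ∩ [PF ⟂ AB ⇒ -6x-6y+120=0]]
   so F = (4, 16)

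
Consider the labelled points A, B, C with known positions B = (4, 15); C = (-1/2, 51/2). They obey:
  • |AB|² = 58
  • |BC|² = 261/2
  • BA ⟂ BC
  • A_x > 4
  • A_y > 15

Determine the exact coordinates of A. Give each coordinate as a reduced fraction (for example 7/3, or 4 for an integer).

A = (11, 18)

1. A_x = 11  [[BA ⟂ BC ⇒ -9/2x+21/2y-279/2=0] ∩ [|A−(4, 15)|²=58]]
2. A_y = 18  [[BA ⟂ BC ⇒ -9/2x+21/2y-279/2=0] ∩ [|A−(4, 15)|²=58]]
   so A = (11, 18)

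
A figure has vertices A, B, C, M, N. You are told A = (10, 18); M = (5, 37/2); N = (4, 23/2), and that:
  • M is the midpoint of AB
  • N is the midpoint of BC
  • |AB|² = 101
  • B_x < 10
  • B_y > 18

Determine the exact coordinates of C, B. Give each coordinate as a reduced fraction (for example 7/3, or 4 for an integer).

1. B_x = 0  [B = 2·M−A = 2·(5, 37/2)−(10, 18)]
2. B_y = 19  [B = 2·M−A = 2·(5, 37/2)−(10, 18)]
   so B = (0, 19)
3. C_x = 8  [C = 2·N−B = 2·(4, 23/2)−(0, 19)]
4. C_y = 4  [C = 2·N−B = 2·(4, 23/2)−(0, 19)]
   so C = (8, 4)

C = (8, 4)
B = (0, 19)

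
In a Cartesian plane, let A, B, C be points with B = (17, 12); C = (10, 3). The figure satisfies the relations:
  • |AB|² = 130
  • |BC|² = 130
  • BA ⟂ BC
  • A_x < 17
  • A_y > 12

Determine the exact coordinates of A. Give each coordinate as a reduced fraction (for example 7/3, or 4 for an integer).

1. A_x = 8  [[BA ⟂ BC ⇒ -7x-9y+227=0] ∩ [|A−(17, 12)|²=130]]
2. A_y = 19  [[BA ⟂ BC ⇒ -7x-9y+227=0] ∩ [|A−(17, 12)|²=130]]
   so A = (8, 19)

A = (8, 19)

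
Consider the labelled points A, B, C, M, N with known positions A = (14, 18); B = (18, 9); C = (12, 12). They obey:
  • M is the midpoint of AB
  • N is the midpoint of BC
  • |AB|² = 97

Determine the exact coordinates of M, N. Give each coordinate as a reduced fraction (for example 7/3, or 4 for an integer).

M = (16, 27/2)
N = (15, 21/2)

1. M_x = 16  [2·M = A+B = (14, 18)+(18, 9)]
2. M_y = 27/2  [2·M = A+B = (14, 18)+(18, 9)]
   so M = (16, 27/2)
3. N_x = 15  [2·N = B+C = (18, 9)+(12, 12)]
4. N_y = 21/2  [2·N = B+C = (18, 9)+(12, 12)]
   so N = (15, 21/2)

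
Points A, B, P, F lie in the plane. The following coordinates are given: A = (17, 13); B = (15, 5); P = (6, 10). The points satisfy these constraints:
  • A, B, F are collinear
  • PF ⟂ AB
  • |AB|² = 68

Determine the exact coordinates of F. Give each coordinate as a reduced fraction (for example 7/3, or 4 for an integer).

F = (266/17, 129/17)

1. F_x = 266/17  [[A, B, F are collinear ⇒ 8x-2y-110=0] ∩ [PF ⟂ AB ⇒ -2x-8y+92=0]]
2. F_y = 129/17  [[A, B, F are collinear ⇒ 8x-2y-110=0] ∩ [PF ⟂ AB ⇒ -2x-8y+92=0]]
   so F = (266/17, 129/17)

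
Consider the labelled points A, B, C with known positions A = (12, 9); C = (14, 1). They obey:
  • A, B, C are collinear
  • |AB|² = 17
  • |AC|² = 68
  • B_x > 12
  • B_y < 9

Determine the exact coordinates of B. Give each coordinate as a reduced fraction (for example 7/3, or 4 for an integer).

1. B_x = 13  [[A, B, C are collinear ⇒ -8x-2y+114=0] ∩ [|B−(12, 9)|²=17]]
2. B_y = 5  [[A, B, C are collinear ⇒ -8x-2y+114=0] ∩ [|B−(12, 9)|²=17]]
   so B = (13, 5)

B = (13, 5)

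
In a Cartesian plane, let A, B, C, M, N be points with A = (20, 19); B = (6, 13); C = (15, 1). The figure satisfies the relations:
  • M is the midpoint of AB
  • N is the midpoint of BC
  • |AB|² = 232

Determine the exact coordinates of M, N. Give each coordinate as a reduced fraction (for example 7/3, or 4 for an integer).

M = (13, 16)
N = (21/2, 7)

1. M_x = 13  [2·M = A+B = (20, 19)+(6, 13)]
2. M_y = 16  [2·M = A+B = (20, 19)+(6, 13)]
   so M = (13, 16)
3. N_x = 21/2  [2·N = B+C = (6, 13)+(15, 1)]
4. N_y = 7  [2·N = B+C = (6, 13)+(15, 1)]
   so N = (21/2, 7)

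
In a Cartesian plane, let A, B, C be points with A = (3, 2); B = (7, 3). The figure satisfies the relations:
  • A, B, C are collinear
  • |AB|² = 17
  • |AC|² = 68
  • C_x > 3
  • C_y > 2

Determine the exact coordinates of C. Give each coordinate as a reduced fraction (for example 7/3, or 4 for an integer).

C = (11, 4)

1. C_x = 11  [[A, B, C are collinear ⇒ -1x+4y-5=0] ∩ [|C−(3, 2)|²=68]]
2. C_y = 4  [[A, B, C are collinear ⇒ -1x+4y-5=0] ∩ [|C−(3, 2)|²=68]]
   so C = (11, 4)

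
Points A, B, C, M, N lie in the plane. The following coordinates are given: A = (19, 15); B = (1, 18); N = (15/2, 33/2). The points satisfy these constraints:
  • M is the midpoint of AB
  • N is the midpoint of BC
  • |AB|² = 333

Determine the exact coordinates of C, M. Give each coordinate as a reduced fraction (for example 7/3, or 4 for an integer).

1. M_x = 10  [2·M = A+B = (19, 15)+(1, 18)]
2. M_y = 33/2  [2·M = A+B = (19, 15)+(1, 18)]
   so M = (10, 33/2)
3. C_x = 14  [C = 2·N−B = 2·(15/2, 33/2)−(1, 18)]
4. C_y = 15  [C = 2·N−B = 2·(15/2, 33/2)−(1, 18)]
   so C = (14, 15)

C = (14, 15)
M = (10, 33/2)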